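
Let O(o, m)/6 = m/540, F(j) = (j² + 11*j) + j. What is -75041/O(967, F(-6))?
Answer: 375205/2 ≈ 1.8760e+5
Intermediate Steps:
F(j) = j² + 12*j
O(o, m) = m/90 (O(o, m) = 6*(m/540) = m/90)
-75041/O(967, F(-6)) = -75041*(-15/(12 - 6)) = -75041/((-6*6)/90) = -75041/((1/90)*(-36)) = -75041/(-⅖) = -75041*(-5/2) = 375205/2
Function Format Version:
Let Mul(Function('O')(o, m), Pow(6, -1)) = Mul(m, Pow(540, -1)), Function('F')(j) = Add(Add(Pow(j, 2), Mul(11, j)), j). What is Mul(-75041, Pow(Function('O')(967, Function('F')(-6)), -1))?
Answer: Rational(375205, 2) ≈ 1.8760e+5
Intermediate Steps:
Function('F')(j) = Add(Pow(j, 2), Mul(12, j))
Function('O')(o, m) = Mul(Rational(1, 90), m) (Function('O')(o, m) = Mul(6, Mul(m, Pow(540, -1))) = Mul(6, Mul(m, Rational(1, 540))) = Mul(6, Mul(Rational(1, 540), m)) = Mul(Rational(1, 90), m))
Mul(-75041, Pow(Function('O')(967, Function('F')(-6)), -1)) = Mul(-75041, Pow(Mul(Rational(1, 90), Mul(-6, Add(12, -6))), -1)) = Mul(-75041, Pow(Mul(Rational(1, 90), Mul(-6, 6)), -1)) = Mul(-75041, Pow(Mul(Rational(1, 90), -36), -1)) = Mul(-75041, Pow(Rational(-2, 5), -1)) = Mul(-75041, Rational(-5, 2)) = Rational(375205, 2)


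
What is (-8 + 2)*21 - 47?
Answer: -173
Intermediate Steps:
(-8 + 2)*21 - 47 = -6*21 - 47 = -126 - 47 = -173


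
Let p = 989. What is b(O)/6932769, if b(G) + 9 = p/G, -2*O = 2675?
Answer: -26053/18545157075 ≈ -1.4048e-6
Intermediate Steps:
O = -2675/2 (O = -½*2675 = -2675/2 ≈ -1337.5)
b(G) = -9 + 989/G
b(O)/6932769 = (-9 + 989/(-2675/2))/6932769 = (-9 + 989*(-2/2675))*(1/6932769) = (-9 - 1978/2675)*(1/6932769) = -26053/2675*1/6932769 = -26053/18545157075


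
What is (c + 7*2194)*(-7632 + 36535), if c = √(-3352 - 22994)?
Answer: 443892274 + 28903*I*√26346 ≈ 4.4389e+8 + 4.6914e+6*I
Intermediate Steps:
c = I*√26346 (c = √(-26346) = I*√26346 ≈ 162.31*I)
(c + 7*2194)*(-7632 + 36535) = (I*√26346 + 7*2194)*(-7632 + 36535) = (I*√26346 + 15358)*28903 = (15358 + I*√26346)*28903 = 443892274 + 28903*I*√26346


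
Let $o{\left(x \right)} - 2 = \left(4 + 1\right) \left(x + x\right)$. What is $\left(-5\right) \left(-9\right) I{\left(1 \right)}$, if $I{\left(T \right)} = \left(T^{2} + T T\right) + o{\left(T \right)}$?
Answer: $630$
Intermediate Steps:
$o{\left(x \right)} = 2 + 10 x$ ($o{\left(x \right)} = 2 + \left(4 + 1\right) \left(x + x\right) = 2 + 5 \cdot 2 x = 2 + 10 x$)
$I{\left(T \right)} = 2 + 2 T^{2} + 10 T$ ($I{\left(T \right)} = \left(T^{2} + T T\right) + \left(2 + 10 T\right) = \left(T^{2} + T^{2}\right) + \left(2 + 10 T\right) = 2 T^{2} + \left(2 + 10 T\right) = 2 + 2 T^{2} + 10 T$)
$\left(-5\right) \left(-9\right) I{\left(1 \right)} = \left(-5\right) \left(-9\right) \left(2 + 2 \cdot 1^{2} + 10 \cdot 1\right) = 45 \left(2 + 2 \cdot 1 + 10\right) = 45 \left(2 + 2 + 10\right) = 45 \cdot 14 = 630$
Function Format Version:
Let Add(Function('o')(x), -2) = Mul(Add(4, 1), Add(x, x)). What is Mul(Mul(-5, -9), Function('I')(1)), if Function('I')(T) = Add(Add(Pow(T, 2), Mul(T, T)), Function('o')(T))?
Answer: 630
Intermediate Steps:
Function('o')(x) = Add(2, Mul(10, x)) (Function('o')(x) = Add(2, Mul(Add(4, 1), Add(x, x))) = Add(2, Mul(5, Mul(2, x))) = Add(2, Mul(10, x)))
Function('I')(T) = Add(2, Mul(2, Pow(T, 2)), Mul(10, T)) (Function('I')(T) = Add(Add(Pow(T, 2), Mul(T, T)), Add(2, Mul(10, T))) = Add(Add(Pow(T, 2), Pow(T, 2)), Add(2, Mul(10, T))) = Add(Mul(2, Pow(T, 2)), Add(2, Mul(10, T))) = Add(2, Mul(2, Pow(T, 2)), Mul(10, T)))
Mul(Mul(-5, -9), Function('I')(1)) = Mul(Mul(-5, -9), Add(2, Mul(2, Pow(1, 2)), Mul(10, 1))) = Mul(45, Add(2, Mul(2, 1), 10)) = Mul(45, Add(2, 2, 10)) = Mul(45, 14) = 630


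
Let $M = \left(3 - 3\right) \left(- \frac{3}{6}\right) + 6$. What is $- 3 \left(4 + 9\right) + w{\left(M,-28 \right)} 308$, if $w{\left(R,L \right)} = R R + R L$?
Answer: $-40695$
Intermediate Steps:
$M = 6$ ($M = 0 \left(\left(-3\right) \frac{1}{6}\right) + 6 = 0 \left(- \frac{1}{2}\right) + 6 = 0 + 6 = 6$)
$w{\left(R,L \right)} = R^{2} + L R$
$- 3 \left(4 + 9\right) + w{\left(M,-28 \right)} 308 = - 3 \left(4 + 9\right) + 6 \left(-28 + 6\right) 308 = \left(-3\right) 13 + 6 \left(-22\right) 308 = -39 - 40656 = -40695$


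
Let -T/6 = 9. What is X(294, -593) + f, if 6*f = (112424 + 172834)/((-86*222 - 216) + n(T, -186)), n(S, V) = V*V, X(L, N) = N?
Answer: -9018241/15288 ≈ -589.89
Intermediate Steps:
T = -54 (T = -6*9 = -54)
n(S, V) = V²
f = 47543/15288 (f = ((112424 + 172834)/((-86*222 - 216) + (-186)²))/6 = (285258/((-19092 - 216) + 34596))/6 = (285258/(-19308 + 34596))/6 = (285258/15288)/6 = (285258*(1/15288))/6 = (⅙)*(47543/2548) = 47543/15288 ≈ 3.1098)
X(294, -593) + f = -593 + 47543/15288 = -9018241/15288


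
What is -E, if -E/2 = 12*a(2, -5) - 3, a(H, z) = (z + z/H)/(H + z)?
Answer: 54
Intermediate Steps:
a(H, z) = (z + z/H)/(H + z)
E = -54 (E = -2*(12*(-5*(1 + 2)/(2*(2 - 5))) - 3) = -2*(12*(-5*½*3/(-3)) - 3) = -2*(12*(-5*½*(-⅓)*3) - 3) = -2*(12*(5/2) - 3) = -2*(30 - 3) = -2*27 = -54)
-E = -1*(-54) = 54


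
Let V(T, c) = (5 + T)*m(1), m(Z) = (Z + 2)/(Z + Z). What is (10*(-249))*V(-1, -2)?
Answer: -14940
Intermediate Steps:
m(Z) = (2 + Z)/(2*Z) (m(Z) = (2 + Z)/((2*Z)) = (2 + Z)*(1/(2*Z)) = (2 + Z)/(2*Z))
V(T, c) = 15/2 + 3*T/2 (V(T, c) = (5 + T)*((½)*(2 + 1)/1) = (5 + T)*((½)*1*3) = (5 + T)*(3/2) = 15/2 + 3*T/2)
(10*(-249))*V(-1, -2) = (10*(-249))*(15/2 + (3/2)*(-1)) = -2490*(15/2 - 3/2) = -2490*6 = -14940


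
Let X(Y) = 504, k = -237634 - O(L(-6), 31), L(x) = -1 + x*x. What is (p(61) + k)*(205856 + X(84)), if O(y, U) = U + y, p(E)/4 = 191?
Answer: -48894112960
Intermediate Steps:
L(x) = -1 + x²
p(E) = 764 (p(E) = 4*191 = 764)
k = -237700 (k = -237634 - (31 + (-1 + (-6)²)) = -237634 - (31 + (-1 + 36)) = -237634 - (31 + 35) = -237634 - 1*66 = -237634 - 66 = -237700)
(p(61) + k)*(205856 + X(84)) = (764 - 237700)*(205856 + 504) = -236936*206360 = -48894112960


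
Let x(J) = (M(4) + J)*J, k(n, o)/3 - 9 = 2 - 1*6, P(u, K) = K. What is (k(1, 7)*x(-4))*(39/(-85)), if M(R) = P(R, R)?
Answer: 0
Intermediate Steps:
M(R) = R
k(n, o) = 15 (k(n, o) = 27 + 3*(2 - 1*6) = 27 + 3*(2 - 6) = 27 + 3*(-4) = 27 - 12 = 15)
x(J) = J*(4 + J) (x(J) = (4 + J)*J = J*(4 + J))
(k(1, 7)*x(-4))*(39/(-85)) = (15*(-4*(4 - 4)))*(39/(-85)) = (15*(-4*0))*(39*(-1/85)) = (15*0)*(-39/85) = 0*(-39/85) = 0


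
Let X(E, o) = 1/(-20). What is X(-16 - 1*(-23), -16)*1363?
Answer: -1363/20 ≈ -68.150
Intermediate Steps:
X(E, o) = -1/20
X(-16 - 1*(-23), -16)*1363 = -1/20*1363 = -1363/20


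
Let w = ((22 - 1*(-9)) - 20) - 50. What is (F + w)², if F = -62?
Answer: 10201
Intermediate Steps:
w = -39 (w = ((22 + 9) - 20) - 50 = (31 - 20) - 50 = 11 - 50 = -39)
(F + w)² = (-62 - 39)² = (-101)² = 10201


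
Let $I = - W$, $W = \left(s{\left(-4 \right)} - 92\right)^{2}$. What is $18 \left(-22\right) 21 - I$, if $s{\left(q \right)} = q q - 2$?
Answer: $-2232$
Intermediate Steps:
$s{\left(q \right)} = -2 + q^{2}$ ($s{\left(q \right)} = q^{2} - 2 = -2 + q^{2}$)
$W = 6084$ ($W = \left(\left(-2 + \left(-4\right)^{2}\right) - 92\right)^{2} = \left(\left(-2 + 16\right) - 92\right)^{2} = \left(14 - 92\right)^{2} = \left(-78\right)^{2} = 6084$)
$I = -6084$ ($I = \left(-1\right) 6084 = -6084$)
$18 \left(-22\right) 21 - I = 18 \left(-22\right) 21 - -6084 = \left(-396\right) 21 + 6084 = -8316 + 6084 = -2232$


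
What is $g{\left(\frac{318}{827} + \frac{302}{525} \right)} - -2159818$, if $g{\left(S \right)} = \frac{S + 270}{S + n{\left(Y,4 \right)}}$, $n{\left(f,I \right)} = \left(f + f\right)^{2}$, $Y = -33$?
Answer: $\frac{2042845559988613}{945841502} \approx 2.1598 \cdot 10^{6}$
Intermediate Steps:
$n{\left(f,I \right)} = 4 f^{2}$ ($n{\left(f,I \right)} = \left(2 f\right)^{2} = 4 f^{2}$)
$g{\left(S \right)} = \frac{270 + S}{4356 + S}$ ($g{\left(S \right)} = \frac{S + 270}{S + 4 \left(-33\right)^{2}} = \frac{270 + S}{S + 4 \cdot 1089} = \frac{270 + S}{S + 4356} = \frac{270 + S}{4356 + S}$)
$g{\left(\frac{318}{827} + \frac{302}{525} \right)} - -2159818 = \frac{270 + \left(\frac{318}{827} + \frac{302}{525}\right)}{4356 + \left(\frac{318}{827} + \frac{302}{525}\right)} - -2159818 = \frac{270 + \left(318 \cdot \frac{1}{827} + 302 \cdot \frac{1}{525}\right)}{4356 + \left(318 \cdot \frac{1}{827} + 302 \cdot \frac{1}{525}\right)} + 2159818 = \frac{270 + \left(\frac{318}{827} + \frac{302}{525}\right)}{4356 + \left(\frac{318}{827} + \frac{302}{525}\right)} + 2159818 = \frac{270 + \frac{416704}{434175}}{4356 + \frac{416704}{434175}} + 2159818 = \frac{1}{\frac{1891683004}{434175}} \cdot \frac{117643954}{434175} + 2159818 = \frac{434175}{1891683004} \cdot \frac{117643954}{434175} + 2159818 = \frac{58821977}{945841502} + 2159818 = \frac{2042845559988613}{945841502}$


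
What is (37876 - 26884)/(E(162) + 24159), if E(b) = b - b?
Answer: 3664/8053 ≈ 0.45499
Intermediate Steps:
E(b) = 0
(37876 - 26884)/(E(162) + 24159) = (37876 - 26884)/(0 + 24159) = 10992/24159 = 10992*(1/24159) = 3664/8053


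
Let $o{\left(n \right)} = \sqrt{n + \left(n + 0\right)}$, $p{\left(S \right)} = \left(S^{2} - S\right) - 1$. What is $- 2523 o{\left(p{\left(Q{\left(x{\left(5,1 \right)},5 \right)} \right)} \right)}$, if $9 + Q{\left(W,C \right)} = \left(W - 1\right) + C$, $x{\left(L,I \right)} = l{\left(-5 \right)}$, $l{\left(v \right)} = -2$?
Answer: $- 2523 \sqrt{110} \approx -26461.0$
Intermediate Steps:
$x{\left(L,I \right)} = -2$
$Q{\left(W,C \right)} = -10 + C + W$ ($Q{\left(W,C \right)} = -9 + \left(\left(W - 1\right) + C\right) = -9 + \left(\left(-1 + W\right) + C\right) = -9 + \left(-1 + C + W\right) = -10 + C + W$)
$p{\left(S \right)} = -1 + S^{2} - S$
$o{\left(n \right)} = \sqrt{2} \sqrt{n}$ ($o{\left(n \right)} = \sqrt{n + n} = \sqrt{2 n} = \sqrt{2} \sqrt{n}$)
$- 2523 o{\left(p{\left(Q{\left(x{\left(5,1 \right)},5 \right)} \right)} \right)} = - 2523 \sqrt{2} \sqrt{-1 + \left(-10 + 5 - 2\right)^{2} - \left(-10 + 5 - 2\right)} = - 2523 \sqrt{2} \sqrt{-1 + \left(-7\right)^{2} - -7} = - 2523 \sqrt{2} \sqrt{-1 + 49 + 7} = - 2523 \sqrt{2} \sqrt{55} = - 2523 \sqrt{110}$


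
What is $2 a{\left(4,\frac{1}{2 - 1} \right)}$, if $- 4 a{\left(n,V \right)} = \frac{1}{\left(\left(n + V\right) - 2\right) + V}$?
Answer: $- \frac{1}{8} \approx -0.125$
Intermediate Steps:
$a{\left(n,V \right)} = - \frac{1}{4 \left(-2 + n + 2 V\right)}$ ($a{\left(n,V \right)} = - \frac{1}{4 \left(\left(\left(n + V\right) - 2\right) + V\right)} = - \frac{1}{4 \left(\left(\left(V + n\right) - 2\right) + V\right)} = - \frac{1}{4 \left(\left(-2 + V + n\right) + V\right)} = - \frac{1}{4 \left(-2 + n + 2 V\right)}$)
$2 a{\left(4,\frac{1}{2 - 1} \right)} = 2 \left(- \frac{1}{-8 + 4 \cdot 4 + \frac{8}{2 - 1}}\right) = 2 \left(- \frac{1}{-8 + 16 + \frac{8}{1}}\right) = 2 \left(- \frac{1}{-8 + 16 + 8 \cdot 1}\right) = 2 \left(- \frac{1}{-8 + 16 + 8}\right) = 2 \left(- \frac{1}{16}\right) = - \frac{1}{8}$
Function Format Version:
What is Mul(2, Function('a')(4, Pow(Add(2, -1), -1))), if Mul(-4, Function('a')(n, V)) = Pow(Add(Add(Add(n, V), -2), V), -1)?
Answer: Rational(-1, 8) ≈ -0.12500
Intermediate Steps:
Function('a')(n, V) = Mul(Rational(-1, 4), Pow(Add(-2, n, Mul(2, V)), -1)) (Function('a')(n, V) = Mul(Rational(-1, 4), Pow(Add(Add(Add(n, V), -2), V), -1)) = Mul(Rational(-1, 4), Pow(Add(Add(Add(V, n), -2), V), -1)) = Mul(Rational(-1, 4), Pow(Add(Add(-2, V, n), V), -1)) = Mul(Rational(-1, 4), Pow(Add(-2, n, Mul(2, V)), -1)))
Mul(2, Function('a')(4, Pow(Add(2, -1), -1))) = Mul(2, Mul(-1, Pow(Add(-8, Mul(4, 4), Mul(8, Pow(Add(2, -1), -1))), -1))) = Mul(2, Mul(-1, Pow(Add(-8, 16, Mul(8, Pow(1, -1))), -1))) = Mul(2, Mul(-1, Pow(Add(-8, 16, Mul(8, 1)), -1))) = Mul(2, Mul(-1, Pow(Add(-8, 16, 8), -1))) = Mul(2, Mul(-1, Pow(16, -1))) = Mul(2, Mul(-1, Rational(1, 16))) = Mul(2, Rational(-1, 16)) = Rational(-1, 8)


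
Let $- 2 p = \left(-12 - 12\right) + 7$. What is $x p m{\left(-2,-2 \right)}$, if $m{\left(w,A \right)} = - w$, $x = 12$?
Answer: $204$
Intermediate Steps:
$p = \frac{17}{2}$ ($p = - \frac{\left(-12 - 12\right) + 7}{2} = - \frac{-24 + 7}{2} = \left(- \frac{1}{2}\right) \left(-17\right) = \frac{17}{2} \approx 8.5$)
$x p m{\left(-2,-2 \right)} = 12 \cdot \frac{17}{2} \left(\left(-1\right) \left(-2\right)\right) = 102 \cdot 2 = 204$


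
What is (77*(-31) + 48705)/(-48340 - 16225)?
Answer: -46318/64565 ≈ -0.71739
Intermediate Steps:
(77*(-31) + 48705)/(-48340 - 16225) = (-2387 + 48705)/(-64565) = 46318*(-1/64565) = -46318/64565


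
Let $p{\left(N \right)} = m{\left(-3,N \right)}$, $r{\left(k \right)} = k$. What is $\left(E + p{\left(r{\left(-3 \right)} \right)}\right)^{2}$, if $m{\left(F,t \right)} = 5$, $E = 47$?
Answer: $2704$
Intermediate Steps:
$p{\left(N \right)} = 5$
$\left(E + p{\left(r{\left(-3 \right)} \right)}\right)^{2} = \left(47 + 5\right)^{2} = 52^{2} = 2704$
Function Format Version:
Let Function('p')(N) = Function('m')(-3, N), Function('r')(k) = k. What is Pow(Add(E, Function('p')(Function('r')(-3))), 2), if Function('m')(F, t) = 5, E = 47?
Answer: 2704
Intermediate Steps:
Function('p')(N) = 5
Pow(Add(E, Function('p')(Function('r')(-3))), 2) = Pow(Add(47, 5), 2) = Pow(52, 2) = 2704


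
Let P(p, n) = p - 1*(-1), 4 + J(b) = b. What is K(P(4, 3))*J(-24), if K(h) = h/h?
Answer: -28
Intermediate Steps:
J(b) = -4 + b
P(p, n) = 1 + p (P(p, n) = p + 1 = 1 + p)
K(h) = 1
K(P(4, 3))*J(-24) = 1*(-4 - 24) = 1*(-28) = -28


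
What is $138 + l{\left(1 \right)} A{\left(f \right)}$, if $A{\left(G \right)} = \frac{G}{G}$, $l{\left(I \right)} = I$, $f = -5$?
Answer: $139$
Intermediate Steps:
$A{\left(G \right)} = 1$
$138 + l{\left(1 \right)} A{\left(f \right)} = 138 + 1 \cdot 1 = 138 + 1 = 139$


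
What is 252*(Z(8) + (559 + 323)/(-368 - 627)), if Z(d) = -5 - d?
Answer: -3481884/995 ≈ -3499.4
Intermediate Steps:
252*(Z(8) + (559 + 323)/(-368 - 627)) = 252*((-5 - 1*8) + (559 + 323)/(-368 - 627)) = 252*((-5 - 8) + 882/(-995)) = 252*(-13 + 882*(-1/995)) = 252*(-13 - 882/995) = 252*(-13817/995) = -3481884/995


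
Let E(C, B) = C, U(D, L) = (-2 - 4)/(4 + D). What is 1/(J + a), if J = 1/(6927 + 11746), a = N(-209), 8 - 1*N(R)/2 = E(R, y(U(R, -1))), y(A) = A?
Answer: 18673/8104083 ≈ 0.0023041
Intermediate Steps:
U(D, L) = -6/(4 + D)
N(R) = 16 - 2*R
a = 434 (a = 16 - 2*(-209) = 16 + 418 = 434)
J = 1/18673 ≈ 5.3553e-5
1/(J + a) = 1/(1/18673 + 434) = 1/(8104083/18673) = 18673/8104083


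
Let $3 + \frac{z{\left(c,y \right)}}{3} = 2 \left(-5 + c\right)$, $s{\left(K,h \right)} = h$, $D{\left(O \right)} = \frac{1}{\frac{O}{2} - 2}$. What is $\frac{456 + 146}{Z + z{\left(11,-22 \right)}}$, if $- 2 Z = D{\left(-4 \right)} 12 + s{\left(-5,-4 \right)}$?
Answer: $\frac{1204}{61} \approx 19.738$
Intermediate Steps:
$D{\left(O \right)} = \frac{1}{-2 + \frac{O}{2}}$ ($D{\left(O \right)} = \frac{1}{O \frac{1}{2} - 2} = \frac{1}{\frac{O}{2} - 2} = \frac{1}{-2 + \frac{O}{2}}$)
$z{\left(c,y \right)} = -39 + 6 c$ ($z{\left(c,y \right)} = -9 + 3 \cdot 2 \left(-5 + c\right) = -9 + 3 \left(-10 + 2 c\right) = -9 + \left(-30 + 6 c\right) = -39 + 6 c$)
$Z = \frac{7}{2}$ ($Z = - \frac{\frac{2}{-4 - 4} \cdot 12 - 4}{2} = - \frac{\frac{2}{-8} \cdot 12 - 4}{2} = - \frac{2 \left(- \frac{1}{8}\right) 12 - 4}{2} = - \frac{\left(- \frac{1}{4}\right) 12 - 4}{2} = - \frac{-3 - 4}{2} = \left(- \frac{1}{2}\right) \left(-7\right) = \frac{7}{2} \approx 3.5$)
$\frac{456 + 146}{Z + z{\left(11,-22 \right)}} = \frac{456 + 146}{\frac{7}{2} + \left(-39 + 6 \cdot 11\right)} = \frac{602}{\frac{7}{2} + \left(-39 + 66\right)} = \frac{602}{\frac{7}{2} + 27} = \frac{602}{\frac{61}{2}} = 602 \cdot \frac{2}{61} = \frac{1204}{61}$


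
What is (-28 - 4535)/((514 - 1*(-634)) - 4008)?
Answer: 351/220 ≈ 1.5955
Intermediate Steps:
(-28 - 4535)/((514 - 1*(-634)) - 4008) = -4563/((514 + 634) - 4008) = -4563/(1148 - 4008) = -4563/(-2860) = -4563*(-1/2860) = 351/220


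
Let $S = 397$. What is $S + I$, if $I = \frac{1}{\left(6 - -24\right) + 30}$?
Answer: $\frac{23821}{60} \approx 397.02$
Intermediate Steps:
$I = \frac{1}{60}$ ($I = \frac{1}{\left(6 + 24\right) + 30} = \frac{1}{30 + 30} = \frac{1}{60} \approx 0.016667$)
$S + I = 397 + \frac{1}{60} = \frac{23821}{60}$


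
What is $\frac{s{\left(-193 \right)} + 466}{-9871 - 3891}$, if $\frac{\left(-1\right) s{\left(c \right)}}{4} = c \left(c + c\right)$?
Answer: $\frac{148763}{6881} \approx 21.619$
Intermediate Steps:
$s{\left(c \right)} = - 8 c^{2}$ ($s{\left(c \right)} = - 4 c \left(c + c\right) = - 4 c 2 c = - 4 \cdot 2 c^{2} = - 8 c^{2}$)
$\frac{s{\left(-193 \right)} + 466}{-9871 - 3891} = \frac{- 8 \left(-193\right)^{2} + 466}{-9871 - 3891} = \frac{\left(-8\right) 37249 + 466}{-13762} = \left(-297992 + 466\right) \left(- \frac{1}{13762}\right) = \left(-297526\right) \left(- \frac{1}{13762}\right) = \frac{148763}{6881}$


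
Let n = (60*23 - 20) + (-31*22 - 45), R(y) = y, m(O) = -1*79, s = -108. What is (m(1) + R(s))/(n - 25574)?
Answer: 187/24941 ≈ 0.0074977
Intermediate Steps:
m(O) = -79
n = 633 (n = (1380 - 20) + (-682 - 45) = 1360 - 727 = 633)
(m(1) + R(s))/(n - 25574) = (-79 - 108)/(633 - 25574) = -187/(-24941) = -187*(-1/24941) = 187/24941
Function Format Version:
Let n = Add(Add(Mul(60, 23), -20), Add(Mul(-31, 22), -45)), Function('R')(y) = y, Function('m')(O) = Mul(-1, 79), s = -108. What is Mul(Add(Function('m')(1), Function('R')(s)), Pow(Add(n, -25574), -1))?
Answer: Rational(187, 24941) ≈ 0.0074977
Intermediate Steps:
Function('m')(O) = -79
n = 633 (n = Add(Add(1380, -20), Add(-682, -45)) = Add(1360, -727) = 633)
Mul(Add(Function('m')(1), Function('R')(s)), Pow(Add(n, -25574), -1)) = Mul(Add(-79, -108), Pow(Add(633, -25574), -1)) = Mul(-187, Pow(-24941, -1)) = Mul(-187, Rational(-1, 24941)) = Rational(187, 24941)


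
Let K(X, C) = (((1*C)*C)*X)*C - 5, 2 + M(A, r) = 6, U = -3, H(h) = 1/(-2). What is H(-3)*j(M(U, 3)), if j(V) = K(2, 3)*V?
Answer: -98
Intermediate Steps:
H(h) = -½
M(A, r) = 4 (M(A, r) = -2 + 6 = 4)
K(X, C) = -5 + X*C³ (K(X, C) = ((C*C)*X)*C - 5 = (C²*X)*C - 5 = (X*C²)*C - 5 = X*C³ - 5 = -5 + X*C³)
j(V) = 49*V (j(V) = (-5 + 2*3³)*V = (-5 + 2*27)*V = (-5 + 54)*V = 49*V)
H(-3)*j(M(U, 3)) = -49*4/2 = -½*196 = -98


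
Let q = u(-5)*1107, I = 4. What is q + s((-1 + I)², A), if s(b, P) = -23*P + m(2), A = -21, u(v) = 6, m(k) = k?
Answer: 7127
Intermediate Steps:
s(b, P) = 2 - 23*P (s(b, P) = -23*P + 2 = 2 - 23*P)
q = 6642 (q = 6*1107 = 6642)
q + s((-1 + I)², A) = 6642 + (2 - 23*(-21)) = 6642 + (2 + 483) = 6642 + 485 = 7127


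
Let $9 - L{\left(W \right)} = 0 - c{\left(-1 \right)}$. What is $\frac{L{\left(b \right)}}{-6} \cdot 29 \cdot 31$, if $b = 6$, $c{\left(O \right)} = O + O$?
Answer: $- \frac{6293}{6} \approx -1048.8$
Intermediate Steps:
$c{\left(O \right)} = 2 O$
$L{\left(W \right)} = 7$ ($L{\left(W \right)} = 9 - \left(0 - 2 \left(-1\right)\right) = 9 - \left(0 - -2\right) = 9 - \left(0 + 2\right) = 9 - 2 = 7$)
$\frac{L{\left(b \right)}}{-6} \cdot 29 \cdot 31 = \frac{7}{-6} \cdot 29 \cdot 31 = 7 \left(- \frac{1}{6}\right) 29 \cdot 31 = \left(- \frac{7}{6}\right) 29 \cdot 31 = \left(- \frac{203}{6}\right) 31 = - \frac{6293}{6}$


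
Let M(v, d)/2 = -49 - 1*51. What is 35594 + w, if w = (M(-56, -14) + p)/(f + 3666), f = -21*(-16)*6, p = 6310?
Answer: 101125609/2841 ≈ 35595.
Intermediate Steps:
M(v, d) = -200 (M(v, d) = 2*(-49 - 1*51) = 2*(-49 - 51) = 2*(-100) = -200)
f = 2016 (f = 336*6 = 2016)
w = 3055/2841 (w = (-200 + 6310)/(2016 + 3666) = 6110/5682 = 6110*(1/5682) = 3055/2841 ≈ 1.0753)
35594 + w = 35594 + 3055/2841 = 101125609/2841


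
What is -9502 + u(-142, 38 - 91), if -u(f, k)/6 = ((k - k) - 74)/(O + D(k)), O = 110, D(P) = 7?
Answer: -370430/39 ≈ -9498.2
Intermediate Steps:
u(f, k) = 148/39 (u(f, k) = -6*((k - k) - 74)/(110 + 7) = -6*(0 - 74)/117 = -(-444)/117 = -6*(-74/117) = 148/39)
-9502 + u(-142, 38 - 91) = -9502 + 148/39 = -370430/39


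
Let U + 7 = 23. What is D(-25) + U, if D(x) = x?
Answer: -9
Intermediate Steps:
U = 16 (U = -7 + 23 = 16)
D(-25) + U = -25 + 16 = -9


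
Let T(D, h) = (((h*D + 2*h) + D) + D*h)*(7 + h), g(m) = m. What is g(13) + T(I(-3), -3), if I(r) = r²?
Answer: -191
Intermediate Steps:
T(D, h) = (7 + h)*(D + 2*h + 2*D*h) (T(D, h) = (((D*h + 2*h) + D) + D*h)*(7 + h) = (((2*h + D*h) + D) + D*h)*(7 + h) = ((D + 2*h + D*h) + D*h)*(7 + h) = (D + 2*h + 2*D*h)*(7 + h) = (7 + h)*(D + 2*h + 2*D*h))
g(13) + T(I(-3), -3) = 13 + (2*(-3)² + 7*(-3)² + 14*(-3) + 2*(-3)²*(-3)² + 15*(-3)²*(-3)) = 13 + (2*9 + 7*9 - 42 + 2*9*9 + 15*9*(-3)) = 13 + (18 + 63 - 42 + 162 - 405) = 13 - 204 = -191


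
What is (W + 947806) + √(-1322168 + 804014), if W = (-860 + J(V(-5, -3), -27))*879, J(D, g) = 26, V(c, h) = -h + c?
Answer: 214720 + 13*I*√3066 ≈ 2.1472e+5 + 719.83*I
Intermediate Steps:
V(c, h) = c - h
W = -733086 (W = (-860 + 26)*879 = -834*879 = -733086)
(W + 947806) + √(-1322168 + 804014) = (-733086 + 947806) + √(-1322168 + 804014) = 214720 + √(-518154) = 214720 + 13*I*√3066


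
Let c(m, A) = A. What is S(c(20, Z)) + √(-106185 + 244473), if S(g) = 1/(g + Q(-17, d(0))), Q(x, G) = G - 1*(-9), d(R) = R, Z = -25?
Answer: -1/16 + 4*√8643 ≈ 371.81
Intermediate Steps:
Q(x, G) = 9 + G (Q(x, G) = G + 9 = 9 + G)
S(g) = 1/(9 + g) (S(g) = 1/(g + (9 + 0)) = 1/(g + 9) = 1/(9 + g))
S(c(20, Z)) + √(-106185 + 244473) = 1/(9 - 25) + √(-106185 + 244473) = 1/(-16) + √138288 = -1/16 + 4*√8643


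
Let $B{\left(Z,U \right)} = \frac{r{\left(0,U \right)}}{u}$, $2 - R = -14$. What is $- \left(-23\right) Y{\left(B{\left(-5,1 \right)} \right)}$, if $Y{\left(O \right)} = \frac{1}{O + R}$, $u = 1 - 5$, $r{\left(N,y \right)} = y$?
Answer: $\frac{92}{63} \approx 1.4603$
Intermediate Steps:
$u = -4$ ($u = 1 - 5 = -4$)
$R = 16$ ($R = 2 - -14 = 2 + 14 = 16$)
$B{\left(Z,U \right)} = - \frac{U}{4}$ ($B{\left(Z,U \right)} = \frac{U}{-4} = U \left(- \frac{1}{4}\right) = - \frac{U}{4}$)
$Y{\left(O \right)} = \frac{1}{16 + O}$ ($Y{\left(O \right)} = \frac{1}{O + 16} = \frac{1}{16 + O}$)
$- \left(-23\right) Y{\left(B{\left(-5,1 \right)} \right)} = - \frac{-23}{16 - \frac{1}{4}} = - \frac{-23}{\frac{63}{4}} = - \frac{\left(-23\right) 4}{63} = \left(-1\right) \left(- \frac{92}{63}\right) = \frac{92}{63}$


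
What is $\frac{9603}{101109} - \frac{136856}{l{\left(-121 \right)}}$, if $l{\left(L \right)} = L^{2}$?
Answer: $- \frac{4565591927}{493445623} \approx -9.2525$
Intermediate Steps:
$\frac{9603}{101109} - \frac{136856}{l{\left(-121 \right)}} = \frac{9603}{101109} - \frac{136856}{\left(-121\right)^{2}} = 9603 \cdot \frac{1}{101109} - \frac{136856}{14641} = \frac{3201}{33703} - \frac{136856}{14641} = - \frac{4565591927}{493445623}$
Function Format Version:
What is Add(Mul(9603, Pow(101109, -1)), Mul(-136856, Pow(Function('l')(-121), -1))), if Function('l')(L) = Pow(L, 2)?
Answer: Rational(-4565591927, 493445623) ≈ -9.2525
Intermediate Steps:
Add(Mul(9603, Pow(101109, -1)), Mul(-136856, Pow(Function('l')(-121), -1))) = Add(Mul(9603, Pow(101109, -1)), Mul(-136856, Pow(Pow(-121, 2), -1))) = Add(Mul(9603, Rational(1, 101109)), Mul(-136856, Pow(14641, -1))) = Add(Rational(3201, 33703), Mul(-136856, Rational(1, 14641))) = Add(Rational(3201, 33703), Rational(-136856, 14641)) = Rational(-4565591927, 493445623)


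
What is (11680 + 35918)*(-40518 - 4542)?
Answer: -2144765880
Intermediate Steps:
(11680 + 35918)*(-40518 - 4542) = 47598*(-45060) = -2144765880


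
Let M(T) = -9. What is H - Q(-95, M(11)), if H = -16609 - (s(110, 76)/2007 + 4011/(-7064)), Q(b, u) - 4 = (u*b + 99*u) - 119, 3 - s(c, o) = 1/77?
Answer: -17965979585959/1091663496 ≈ -16457.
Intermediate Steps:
s(c, o) = 230/77 (s(c, o) = 3 - 1/77 = 230/77)
Q(b, u) = -115 + 99*u + b*u (Q(b, u) = 4 + ((u*b + 99*u) - 119) = 4 + ((b*u + 99*u) - 119) = 4 + ((99*u + b*u) - 119) = 4 + (-119 + 99*u + b*u) = -115 + 99*u + b*u)
H = -18130820773855/1091663496 (H = -16609 - ((230/77)/2007 + 4011/(-7064)) = -16609 - ((230/77)*(1/2007) + 4011*(-1/7064)) = -16609 - (230/154539 - 4011/7064) = -16609 - 1*(-618231209/1091663496) = -16609 + 618231209/1091663496 = -18130820773855/1091663496 ≈ -16608.)
H - Q(-95, M(11)) = -18130820773855/1091663496 - (-115 + 99*(-9) - 95*(-9)) = -18130820773855/1091663496 - (-115 - 891 + 855) = -18130820773855/1091663496 - 1*(-151) = -18130820773855/1091663496 + 151 = -17965979585959/1091663496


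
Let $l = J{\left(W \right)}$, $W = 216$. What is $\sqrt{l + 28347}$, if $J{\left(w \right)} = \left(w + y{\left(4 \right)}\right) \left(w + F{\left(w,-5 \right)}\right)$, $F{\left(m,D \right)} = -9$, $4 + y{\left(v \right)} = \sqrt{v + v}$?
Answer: $\sqrt{72231 + 414 \sqrt{2}} \approx 269.85$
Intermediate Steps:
$y{\left(v \right)} = -4 + \sqrt{2} \sqrt{v}$ ($y{\left(v \right)} = -4 + \sqrt{v + v} = -4 + \sqrt{2 v} = -4 + \sqrt{2} \sqrt{v}$)
$J{\left(w \right)} = \left(-9 + w\right) \left(-4 + w + 2 \sqrt{2}\right)$ ($J{\left(w \right)} = \left(w - \left(4 - \sqrt{2} \sqrt{4}\right)\right) \left(w - 9\right) = \left(w - \left(4 - \sqrt{2} \cdot 2\right)\right) \left(-9 + w\right) = \left(w - \left(4 - 2 \sqrt{2}\right)\right) \left(-9 + w\right) = \left(-4 + w + 2 \sqrt{2}\right) \left(-9 + w\right) = \left(-9 + w\right) \left(-4 + w + 2 \sqrt{2}\right)$)
$l = 43884 + 414 \sqrt{2}$ ($l = 36 + 216^{2} - 18 \sqrt{2} - 2808 + 2 \cdot 216 \sqrt{2} = 36 + 46656 - 18 \sqrt{2} - 2808 + 432 \sqrt{2} = 43884 + 414 \sqrt{2} \approx 44470.0$)
$\sqrt{l + 28347} = \sqrt{\left(43884 + 414 \sqrt{2}\right) + 28347} = \sqrt{72231 + 414 \sqrt{2}}$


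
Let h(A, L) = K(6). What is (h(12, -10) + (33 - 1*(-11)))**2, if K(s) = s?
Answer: 2500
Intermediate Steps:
h(A, L) = 6
(h(12, -10) + (33 - 1*(-11)))**2 = (6 + (33 - 1*(-11)))**2 = (6 + (33 + 11))**2 = (6 + 44)**2 = 50**2 = 2500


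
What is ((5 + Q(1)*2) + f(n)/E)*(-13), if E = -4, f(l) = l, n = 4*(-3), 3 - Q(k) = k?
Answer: -156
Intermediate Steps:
Q(k) = 3 - k
n = -12
((5 + Q(1)*2) + f(n)/E)*(-13) = ((5 + (3 - 1*1)*2) - 12/(-4))*(-13) = ((5 + (3 - 1)*2) - 12*(-¼))*(-13) = ((5 + 2*2) + 3)*(-13) = ((5 + 4) + 3)*(-13) = (9 + 3)*(-13) = 12*(-13) = -156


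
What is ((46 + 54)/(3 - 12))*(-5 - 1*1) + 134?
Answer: 602/3 ≈ 200.67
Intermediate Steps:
((46 + 54)/(3 - 12))*(-5 - 1*1) + 134 = (100/(-9))*(-5 - 1) + 134 = (100*(-1/9))*(-6) + 134 = -100/9*(-6) + 134 = 200/3 + 134 = 602/3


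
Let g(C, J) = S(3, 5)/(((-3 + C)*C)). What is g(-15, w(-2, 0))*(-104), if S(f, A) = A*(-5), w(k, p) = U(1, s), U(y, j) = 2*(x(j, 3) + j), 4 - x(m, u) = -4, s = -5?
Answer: 260/27 ≈ 9.6296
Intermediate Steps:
x(m, u) = 8 (x(m, u) = 4 - 1*(-4) = 4 + 4 = 8)
U(y, j) = 16 + 2*j (U(y, j) = 2*(8 + j) = 16 + 2*j)
w(k, p) = 6 (w(k, p) = 16 + 2*(-5) = 16 - 10 = 6)
S(f, A) = -5*A
g(C, J) = -25/(C*(-3 + C)) (g(C, J) = (-5*5)/(((-3 + C)*C)) = -25*1/(C*(-3 + C)) = -25/(C*(-3 + C)))
g(-15, w(-2, 0))*(-104) = -25/(-15*(-3 - 15))*(-104) = -25*(-1/15)/(-18)*(-104) = -25*(-1/15)*(-1/18)*(-104) = -5/54*(-104) = 260/27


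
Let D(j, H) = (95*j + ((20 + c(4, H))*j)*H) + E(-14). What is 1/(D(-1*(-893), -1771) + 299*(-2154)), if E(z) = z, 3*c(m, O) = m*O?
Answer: 3/11106799397 ≈ 2.7010e-10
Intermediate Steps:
c(m, O) = O*m/3 (c(m, O) = (m*O)/3 = (O*m)/3 = O*m/3)
D(j, H) = -14 + 95*j + H*j*(20 + 4*H/3) (D(j, H) = (95*j + ((20 + (⅓)*H*4)*j)*H) - 14 = (95*j + ((20 + 4*H/3)*j)*H) - 14 = (95*j + (j*(20 + 4*H/3))*H) - 14 = (95*j + H*j*(20 + 4*H/3)) - 14 = -14 + 95*j + H*j*(20 + 4*H/3))
1/(D(-1*(-893), -1771) + 299*(-2154)) = 1/((-14 + 95*(-1*(-893)) + 20*(-1771)*(-1*(-893)) + (4/3)*(-1*(-893))*(-1771)²) + 299*(-2154)) = 1/((-14 + 95*893 + 20*(-1771)*893 + (4/3)*893*3136441) - 644046) = 1/((-14 + 84835 - 31630060 + 11203367252/3) - 644046) = 1/(11108731535/3 - 644046) = 1/(11106799397/3) = 3/11106799397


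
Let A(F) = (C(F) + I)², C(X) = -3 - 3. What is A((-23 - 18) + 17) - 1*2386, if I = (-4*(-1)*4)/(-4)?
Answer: -2286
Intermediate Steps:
C(X) = -6
I = -4 (I = (4*4)*(-¼) = 16*(-¼) = -4)
A(F) = 100 (A(F) = (-6 - 4)² = (-10)² = 100)
A((-23 - 18) + 17) - 1*2386 = 100 - 1*2386 = 100 - 2386 = -2286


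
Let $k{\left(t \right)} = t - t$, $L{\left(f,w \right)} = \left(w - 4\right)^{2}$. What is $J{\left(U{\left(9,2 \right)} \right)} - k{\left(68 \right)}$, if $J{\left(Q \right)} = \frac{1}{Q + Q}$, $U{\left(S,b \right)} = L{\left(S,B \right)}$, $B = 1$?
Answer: $\frac{1}{18} \approx 0.055556$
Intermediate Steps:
$L{\left(f,w \right)} = \left(-4 + w\right)^{2}$
$U{\left(S,b \right)} = 9$ ($U{\left(S,b \right)} = \left(-4 + 1\right)^{2} = \left(-3\right)^{2} = 9$)
$J{\left(Q \right)} = \frac{1}{2 Q}$
$k{\left(t \right)} = 0$
$J{\left(U{\left(9,2 \right)} \right)} - k{\left(68 \right)} = \frac{1}{2 \cdot 9} - 0 = \frac{1}{2} \cdot \frac{1}{9} + 0 = \frac{1}{18} + 0 = \frac{1}{18}$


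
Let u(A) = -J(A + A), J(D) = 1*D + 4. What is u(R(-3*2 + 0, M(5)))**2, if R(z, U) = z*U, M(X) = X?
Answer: 3136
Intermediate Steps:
J(D) = 4 + D (J(D) = D + 4 = 4 + D)
R(z, U) = U*z
u(A) = -4 - 2*A (u(A) = -(4 + (A + A)) = -(4 + 2*A) = -4 - 2*A)
u(R(-3*2 + 0, M(5)))**2 = (-4 - 10*(-3*2 + 0))**2 = (-4 - 10*(-6 + 0))**2 = (-4 - 10*(-6))**2 = (-4 - 2*(-30))**2 = (-4 + 60)**2 = 56**2 = 3136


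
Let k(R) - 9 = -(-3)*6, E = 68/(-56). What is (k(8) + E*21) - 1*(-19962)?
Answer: 39927/2 ≈ 19964.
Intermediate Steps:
E = -17/14 (E = 68*(-1/56) = -17/14 ≈ -1.2143)
k(R) = 27 (k(R) = 9 - (-3)*6 = 9 - 1*(-18) = 9 + 18 = 27)
(k(8) + E*21) - 1*(-19962) = (27 - 17/14*21) - 1*(-19962) = (27 - 51/2) + 19962 = 3/2 + 19962 = 39927/2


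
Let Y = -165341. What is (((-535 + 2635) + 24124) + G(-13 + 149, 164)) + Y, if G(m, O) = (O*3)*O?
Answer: -58429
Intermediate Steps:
G(m, O) = 3*O² (G(m, O) = (3*O)*O = 3*O²)
(((-535 + 2635) + 24124) + G(-13 + 149, 164)) + Y = (((-535 + 2635) + 24124) + 3*164²) - 165341 = ((2100 + 24124) + 3*26896) - 165341 = (26224 + 80688) - 165341 = 106912 - 165341 = -58429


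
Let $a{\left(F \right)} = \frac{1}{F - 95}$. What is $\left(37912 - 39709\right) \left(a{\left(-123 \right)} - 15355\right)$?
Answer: $\frac{6015261627}{218} \approx 2.7593 \cdot 10^{7}$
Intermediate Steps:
$a{\left(F \right)} = \frac{1}{-95 + F}$
$\left(37912 - 39709\right) \left(a{\left(-123 \right)} - 15355\right) = \left(37912 - 39709\right) \left(\frac{1}{-95 - 123} - 15355\right) = - 1797 \left(\frac{1}{-218} - 15355\right) = - 1797 \left(- \frac{1}{218} - 15355\right) = \left(-1797\right) \left(- \frac{3347391}{218}\right) = \frac{6015261627}{218}$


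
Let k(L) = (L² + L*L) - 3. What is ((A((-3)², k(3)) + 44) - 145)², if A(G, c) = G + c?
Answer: 5929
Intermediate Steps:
k(L) = -3 + 2*L² (k(L) = (L² + L²) - 3 = 2*L² - 3 = -3 + 2*L²)
((A((-3)², k(3)) + 44) - 145)² = ((((-3)² + (-3 + 2*3²)) + 44) - 145)² = (((9 + (-3 + 2*9)) + 44) - 145)² = (((9 + (-3 + 18)) + 44) - 145)² = (((9 + 15) + 44) - 145)² = ((24 + 44) - 145)² = (68 - 145)² = (-77)² = 5929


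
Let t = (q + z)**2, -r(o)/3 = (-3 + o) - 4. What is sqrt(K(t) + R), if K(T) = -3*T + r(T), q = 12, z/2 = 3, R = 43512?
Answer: 3*sqrt(4621) ≈ 203.93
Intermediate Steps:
z = 6 (z = 2*3 = 6)
r(o) = 21 - 3*o (r(o) = -3*((-3 + o) - 4) = -3*(-7 + o) = 21 - 3*o)
t = 324 (t = (12 + 6)**2 = 18**2 = 324)
K(T) = 21 - 6*T (K(T) = -3*T + (21 - 3*T) = 21 - 6*T)
sqrt(K(t) + R) = sqrt((21 - 6*324) + 43512) = sqrt((21 - 1944) + 43512) = sqrt(-1923 + 43512) = sqrt(41589) = 3*sqrt(4621)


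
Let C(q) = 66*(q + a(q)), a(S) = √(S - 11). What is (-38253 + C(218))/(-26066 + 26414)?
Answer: -7955/116 + 33*√23/58 ≈ -65.849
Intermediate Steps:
a(S) = √(-11 + S)
C(q) = 66*q + 66*√(-11 + q) (C(q) = 66*(q + √(-11 + q)) = 66*q + 66*√(-11 + q))
(-38253 + C(218))/(-26066 + 26414) = (-38253 + (66*218 + 66*√(-11 + 218)))/(-26066 + 26414) = (-38253 + (14388 + 66*√207))/348 = (-38253 + (14388 + 66*(3*√23)))*(1/348) = (-38253 + (14388 + 198*√23))*(1/348) = (-23865 + 198*√23)*(1/348) = -7955/116 + 33*√23/58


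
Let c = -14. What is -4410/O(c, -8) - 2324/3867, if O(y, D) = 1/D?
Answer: 136425436/3867 ≈ 35279.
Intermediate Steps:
-4410/O(c, -8) - 2324/3867 = -4410/(1/(-8)) - 2324/3867 = -4410/(-⅛) - 2324*1/3867 = -4410*(-8) - 2324/3867 = 35280 - 2324/3867 = 136425436/3867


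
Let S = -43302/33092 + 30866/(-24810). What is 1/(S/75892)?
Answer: -15577070541960/523935073 ≈ -29731.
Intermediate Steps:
S = -523935073/205253130 (S = -43302*1/33092 + 30866*(-1/24810) = -21651/16546 - 15433/12405 = -523935073/205253130 ≈ -2.5526)
1/(S/75892) = 1/(-523935073/205253130/75892) = 1/(-523935073/205253130*1/75892) = 1/(-523935073/15577070541960) = -15577070541960/523935073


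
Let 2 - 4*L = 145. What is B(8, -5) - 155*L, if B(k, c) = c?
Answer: 22145/4 ≈ 5536.3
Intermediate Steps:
L = -143/4 (L = ½ - ¼*145 = ½ - 145/4 = -143/4 ≈ -35.750)
B(8, -5) - 155*L = -5 - 155*(-143/4) = -5 + 22165/4 = 22145/4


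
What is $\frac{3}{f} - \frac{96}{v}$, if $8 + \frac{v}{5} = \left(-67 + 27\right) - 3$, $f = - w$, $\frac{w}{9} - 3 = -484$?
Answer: $\frac{46261}{122655} \approx 0.37716$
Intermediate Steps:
$w = -4329$ ($w = 27 + 9 \left(-484\right) = 27 - 4356 = -4329$)
$f = 4329$ ($f = \left(-1\right) \left(-4329\right) = 4329$)
$v = -255$ ($v = -40 + 5 \left(\left(-67 + 27\right) - 3\right) = -40 + 5 \left(-40 - 3\right) = -40 + 5 \left(-43\right) = -40 - 215 = -255$)
$\frac{3}{f} - \frac{96}{v} = \frac{3}{4329} - \frac{96}{-255} = 3 \cdot \frac{1}{4329} - - \frac{32}{85} = \frac{1}{1443} + \frac{32}{85} = \frac{46261}{122655}$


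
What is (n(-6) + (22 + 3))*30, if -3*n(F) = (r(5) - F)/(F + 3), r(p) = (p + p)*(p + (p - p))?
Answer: 2810/3 ≈ 936.67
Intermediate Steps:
r(p) = 2*p² (r(p) = (2*p)*(p + 0) = (2*p)*p = 2*p²)
n(F) = -(50 - F)/(3*(3 + F)) (n(F) = -(2*5² - F)/(3*(F + 3)) = -(2*25 - F)/(3*(3 + F)) = -(50 - F)/(3*(3 + F)))
(n(-6) + (22 + 3))*30 = ((-50 - 6)/(3*(3 - 6)) + (22 + 3))*30 = ((⅓)*(-56)/(-3) + 25)*30 = ((⅓)*(-⅓)*(-56) + 25)*30 = (56/9 + 25)*30 = (281/9)*30 = 2810/3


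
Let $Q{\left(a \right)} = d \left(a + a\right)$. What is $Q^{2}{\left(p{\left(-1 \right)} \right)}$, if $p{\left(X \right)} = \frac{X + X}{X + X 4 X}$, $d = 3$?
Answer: $16$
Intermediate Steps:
$p{\left(X \right)} = \frac{2 X}{X + 4 X^{2}}$ ($p{\left(X \right)} = \frac{2 X}{X + 4 X X} = \frac{2 X}{X + 4 X^{2}}$)
$Q{\left(a \right)} = 6 a$ ($Q{\left(a \right)} = 3 \left(a + a\right) = 3 \cdot 2 a = 6 a$)
$Q^{2}{\left(p{\left(-1 \right)} \right)} = \left(6 \frac{2}{1 + 4 \left(-1\right)}\right)^{2} = \left(6 \frac{2}{1 - 4}\right)^{2} = \left(6 \frac{2}{-3}\right)^{2} = \left(6 \cdot 2 \left(- \frac{1}{3}\right)\right)^{2} = \left(6 \left(- \frac{2}{3}\right)\right)^{2} = \left(-4\right)^{2} = 16$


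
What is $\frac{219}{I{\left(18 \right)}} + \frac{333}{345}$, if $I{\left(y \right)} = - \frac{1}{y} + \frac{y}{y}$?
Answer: $\frac{455217}{1955} \approx 232.85$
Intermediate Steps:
$I{\left(y \right)} = 1 - \frac{1}{y}$ ($I{\left(y \right)} = - \frac{1}{y} + 1 = 1 - \frac{1}{y}$)
$\frac{219}{I{\left(18 \right)}} + \frac{333}{345} = \frac{219}{\frac{1}{18} \left(-1 + 18\right)} + \frac{333}{345} = \frac{219}{\frac{1}{18} \cdot 17} + 333 \cdot \frac{1}{345} = \frac{219}{\frac{17}{18}} + \frac{111}{115} = 219 \cdot \frac{18}{17} + \frac{111}{115} = \frac{3942}{17} + \frac{111}{115} = \frac{455217}{1955}$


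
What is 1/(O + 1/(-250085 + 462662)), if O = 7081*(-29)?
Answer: -212577/43652474372 ≈ -4.8698e-6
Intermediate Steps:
O = -205349
1/(O + 1/(-250085 + 462662)) = 1/(-205349 + 1/(-250085 + 462662)) = 1/(-205349 + 1/212577) = 1/(-43652474372/212577) = -212577/43652474372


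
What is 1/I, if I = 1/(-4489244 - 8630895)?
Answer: -13120139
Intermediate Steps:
I = -1/13120139 (I = 1/(-13120139) = -1/13120139 ≈ -7.6219e-8)
1/I = 1/(-1/13120139) = -13120139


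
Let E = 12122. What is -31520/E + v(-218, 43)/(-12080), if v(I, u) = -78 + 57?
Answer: -190253519/73216880 ≈ -2.5985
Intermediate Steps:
v(I, u) = -21
-31520/E + v(-218, 43)/(-12080) = -31520/12122 - 21/(-12080) = -31520*1/12122 - 21*(-1/12080) = -15760/6061 + 21/12080 = -190253519/73216880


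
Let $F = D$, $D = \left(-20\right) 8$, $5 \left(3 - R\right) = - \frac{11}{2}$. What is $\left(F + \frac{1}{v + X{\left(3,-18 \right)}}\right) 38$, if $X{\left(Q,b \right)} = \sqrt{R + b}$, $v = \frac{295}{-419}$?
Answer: $- \frac{153708202220}{25273229} - \frac{6671318 i \sqrt{1390}}{25273229} \approx -6081.9 - 9.8414 i$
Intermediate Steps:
$v = - \frac{295}{419}$ ($v = 295 \left(- \frac{1}{419}\right) = - \frac{295}{419} \approx -0.70406$)
$R = \frac{41}{10}$ ($R = 3 - \frac{\left(-11\right) \frac{1}{2}}{5} = 3 - - \frac{11}{10} = 3 + \frac{11}{10} = \frac{41}{10} \approx 4.1$)
$D = -160$
$F = -160$
$X{\left(Q,b \right)} = \sqrt{\frac{41}{10} + b}$
$\left(F + \frac{1}{v + X{\left(3,-18 \right)}}\right) 38 = \left(-160 + \frac{1}{- \frac{295}{419} + \frac{\sqrt{410 + 100 \left(-18\right)}}{10}}\right) 38 = \left(-160 + \frac{1}{- \frac{295}{419} + \frac{\sqrt{410 - 1800}}{10}}\right) 38 = \left(-160 + \frac{1}{- \frac{295}{419} + \frac{\sqrt{-1390}}{10}}\right) 38 = \left(-160 + \frac{1}{- \frac{295}{419} + \frac{i \sqrt{1390}}{10}}\right) 38 = -6080 + \frac{38}{- \frac{295}{419} + \frac{i \sqrt{1390}}{10}}$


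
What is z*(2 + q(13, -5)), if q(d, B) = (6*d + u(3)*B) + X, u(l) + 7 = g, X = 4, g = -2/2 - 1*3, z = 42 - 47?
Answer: -695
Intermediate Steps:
z = -5
g = -4 (g = -2*½ - 3 = -1 - 3 = -4)
u(l) = -11 (u(l) = -7 - 4 = -11)
q(d, B) = 4 - 11*B + 6*d (q(d, B) = (6*d - 11*B) + 4 = (-11*B + 6*d) + 4 = 4 - 11*B + 6*d)
z*(2 + q(13, -5)) = -5*(2 + (4 - 11*(-5) + 6*13)) = -5*(2 + (4 + 55 + 78)) = -5*(2 + 137) = -5*139 = -695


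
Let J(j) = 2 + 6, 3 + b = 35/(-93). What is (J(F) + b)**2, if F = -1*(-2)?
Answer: 184900/8649 ≈ 21.378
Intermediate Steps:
b = -314/93 (b = -3 + 35/(-93) = -3 + 35*(-1/93) = -3 - 35/93 = -314/93 ≈ -3.3763)
F = 2
J(j) = 8
(J(F) + b)**2 = (8 - 314/93)**2 = (430/93)**2 = 184900/8649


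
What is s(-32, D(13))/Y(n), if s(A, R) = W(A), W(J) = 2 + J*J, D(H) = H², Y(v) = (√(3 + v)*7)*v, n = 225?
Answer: √57/175 ≈ 0.043142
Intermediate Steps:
Y(v) = 7*v*√(3 + v) (Y(v) = (7*√(3 + v))*v = 7*v*√(3 + v))
W(J) = 2 + J²
s(A, R) = 2 + A²
s(-32, D(13))/Y(n) = (2 + (-32)²)/((7*225*√(3 + 225))) = (2 + 1024)/((7*225*√228)) = 1026/((7*225*(2*√57))) = 1026/((3150*√57)) = 1026*(√57/179550) = √57/175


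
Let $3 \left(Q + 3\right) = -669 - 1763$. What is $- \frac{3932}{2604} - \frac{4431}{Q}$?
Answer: $\frac{6254240}{1589091} \approx 3.9357$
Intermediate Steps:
$Q = - \frac{2441}{3}$ ($Q = -3 + \frac{-669 - 1763}{3} = -3 + \frac{1}{3} \left(-2432\right) = -3 - \frac{2432}{3} = - \frac{2441}{3} \approx -813.67$)
$- \frac{3932}{2604} - \frac{4431}{Q} = - \frac{3932}{2604} - \frac{4431}{- \frac{2441}{3}} = \left(-3932\right) \frac{1}{2604} - - \frac{13293}{2441} = - \frac{983}{651} + \frac{13293}{2441} = \frac{6254240}{1589091}$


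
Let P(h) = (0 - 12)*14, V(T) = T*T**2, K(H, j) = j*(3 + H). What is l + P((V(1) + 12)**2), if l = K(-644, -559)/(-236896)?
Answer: -40156847/236896 ≈ -169.51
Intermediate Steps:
V(T) = T**3
l = -358319/236896 (l = -559*(3 - 644)/(-236896) = -559*(-641)*(-1/236896) = 358319*(-1/236896) = -358319/236896 ≈ -1.5126)
P(h) = -168 (P(h) = -12*14 = -168)
l + P((V(1) + 12)**2) = -358319/236896 - 168 = -40156847/236896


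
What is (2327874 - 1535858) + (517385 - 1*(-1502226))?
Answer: 2811627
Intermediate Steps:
(2327874 - 1535858) + (517385 - 1*(-1502226)) = 792016 + (517385 + 1502226) = 792016 + 2019611 = 2811627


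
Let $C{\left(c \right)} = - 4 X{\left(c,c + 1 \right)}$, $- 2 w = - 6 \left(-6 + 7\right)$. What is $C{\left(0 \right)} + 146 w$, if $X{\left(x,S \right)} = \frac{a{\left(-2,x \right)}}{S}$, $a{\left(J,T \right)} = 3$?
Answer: $426$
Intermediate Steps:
$w = 3$ ($w = - \frac{\left(-6\right) \left(-6 + 7\right)}{2} = - \frac{\left(-6\right) 1}{2} = \left(- \frac{1}{2}\right) \left(-6\right) = 3$)
$X{\left(x,S \right)} = \frac{3}{S}$
$C{\left(c \right)} = - \frac{12}{1 + c}$ ($C{\left(c \right)} = - 4 \frac{3}{c + 1} = - 4 \frac{3}{1 + c} = - \frac{12}{1 + c}$)
$C{\left(0 \right)} + 146 w = - \frac{12}{1 + 0} + 146 \cdot 3 = - \frac{12}{1} + 438 = \left(-12\right) 1 + 438 = -12 + 438 = 426$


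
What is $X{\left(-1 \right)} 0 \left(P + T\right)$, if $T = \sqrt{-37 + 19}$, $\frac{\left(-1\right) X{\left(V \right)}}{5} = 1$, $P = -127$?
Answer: $0$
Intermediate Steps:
$X{\left(V \right)} = -5$ ($X{\left(V \right)} = \left(-5\right) 1 = -5$)
$T = 3 i \sqrt{2}$ ($T = \sqrt{-18} = 3 i \sqrt{2} \approx 4.2426 i$)
$X{\left(-1 \right)} 0 \left(P + T\right) = \left(-5\right) 0 \left(-127 + 3 i \sqrt{2}\right) = 0 \left(-127 + 3 i \sqrt{2}\right) = 0$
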